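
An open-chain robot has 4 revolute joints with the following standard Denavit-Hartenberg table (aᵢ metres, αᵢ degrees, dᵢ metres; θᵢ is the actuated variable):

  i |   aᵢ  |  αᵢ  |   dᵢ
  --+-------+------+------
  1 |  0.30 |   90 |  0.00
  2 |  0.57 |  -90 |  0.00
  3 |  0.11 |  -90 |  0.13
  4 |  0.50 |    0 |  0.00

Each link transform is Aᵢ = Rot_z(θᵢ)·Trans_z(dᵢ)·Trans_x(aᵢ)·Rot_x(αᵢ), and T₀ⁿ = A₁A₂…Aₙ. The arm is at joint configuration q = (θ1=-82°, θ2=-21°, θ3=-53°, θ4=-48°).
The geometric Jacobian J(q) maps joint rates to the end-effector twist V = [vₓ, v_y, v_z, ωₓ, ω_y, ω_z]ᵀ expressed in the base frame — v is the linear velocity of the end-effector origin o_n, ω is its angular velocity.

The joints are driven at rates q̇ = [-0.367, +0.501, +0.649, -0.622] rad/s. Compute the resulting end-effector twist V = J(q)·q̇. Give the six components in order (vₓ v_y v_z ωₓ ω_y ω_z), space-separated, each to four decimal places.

-0.1114 0.0396 0.6433 -0.8990 0.1071 0.4169

o_n = [-0.1760, -1.2988, 0.1681]
J₁: ẑ×o_n = [1.2988, -0.1760, 0.0000], ω = ẑ
J2: z=[-0.9903, -0.1392, 0.0000] o=[0.0418, -0.2971, 0.0000] → [-0.0234, 0.1665, 0.9617, -0.9903, -0.1392, 0.0000]
J3: z=[0.0499, -0.3549, 0.9336] o=[0.1158, -0.8240, -0.2043] → [0.3111, -0.2910, -0.1272, 0.0499, -0.3549, 0.9336]
J4: z=[0.6997, -0.6546, -0.2862] o=[0.0439, -0.9436, -0.1066] → [-0.2815, -0.1293, -0.3925, 0.6997, -0.6546, -0.2862]
V = J·q̇ = [-0.1114, 0.0396, 0.6433, -0.8990, 0.1071, 0.4169]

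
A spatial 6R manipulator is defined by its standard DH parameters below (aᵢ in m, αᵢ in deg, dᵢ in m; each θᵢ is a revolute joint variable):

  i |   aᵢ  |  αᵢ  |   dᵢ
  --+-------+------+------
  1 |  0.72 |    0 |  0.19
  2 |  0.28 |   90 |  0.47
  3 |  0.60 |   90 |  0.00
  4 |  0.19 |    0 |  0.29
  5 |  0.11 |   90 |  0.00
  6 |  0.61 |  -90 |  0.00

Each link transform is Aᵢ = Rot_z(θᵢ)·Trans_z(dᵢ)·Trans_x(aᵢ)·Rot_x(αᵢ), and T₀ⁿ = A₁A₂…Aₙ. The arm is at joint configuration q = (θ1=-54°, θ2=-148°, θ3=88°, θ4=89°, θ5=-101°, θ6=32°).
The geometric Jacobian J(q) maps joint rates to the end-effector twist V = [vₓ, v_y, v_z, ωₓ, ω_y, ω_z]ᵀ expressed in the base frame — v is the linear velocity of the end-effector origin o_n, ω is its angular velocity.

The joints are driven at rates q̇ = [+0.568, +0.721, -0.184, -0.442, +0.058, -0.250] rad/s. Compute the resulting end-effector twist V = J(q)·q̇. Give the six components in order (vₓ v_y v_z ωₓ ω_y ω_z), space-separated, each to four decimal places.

-0.3747 -1.0487 -0.0032 0.3768 -0.0870 1.3543

o_n = [-0.4217, -0.1769, 1.8548]
J₁: ẑ×o_n = [0.1769, -0.4217, 0.0000], ω = ẑ
J2: z=[0.0000, 0.0000, 1.0000] o=[0.4232, -0.5825, 0.1900] → [-0.4056, -0.8449, 0.0000, 0.0000, 0.0000, 1.0000]
J3: z=[0.3746, 0.9272, 0.0000] o=[0.1636, -0.4776, 0.6600] → [1.1078, -0.4476, 0.6553, 0.3746, 0.9272, 0.0000]
J4: z=[-0.9266, 0.3744, -0.0349] o=[0.1442, -0.4698, 1.2596] → [0.2330, 0.5712, -0.0595, -0.9266, 0.3744, -0.0349]
J5: z=[-0.9266, 0.3744, -0.0349] o=[-0.0535, -0.1850, 1.2528] → [0.2256, 0.5706, 0.1303, -0.9266, 0.3744, -0.0349]
J6: z=[-0.3597, -0.9096, -0.2078] o=[-0.0655, -0.2048, 1.3604] → [-0.4439, 0.2518, -0.3340, -0.3597, -0.9096, -0.2078]
V = J·q̇ = [-0.3747, -1.0487, -0.0032, 0.3768, -0.0870, 1.3543]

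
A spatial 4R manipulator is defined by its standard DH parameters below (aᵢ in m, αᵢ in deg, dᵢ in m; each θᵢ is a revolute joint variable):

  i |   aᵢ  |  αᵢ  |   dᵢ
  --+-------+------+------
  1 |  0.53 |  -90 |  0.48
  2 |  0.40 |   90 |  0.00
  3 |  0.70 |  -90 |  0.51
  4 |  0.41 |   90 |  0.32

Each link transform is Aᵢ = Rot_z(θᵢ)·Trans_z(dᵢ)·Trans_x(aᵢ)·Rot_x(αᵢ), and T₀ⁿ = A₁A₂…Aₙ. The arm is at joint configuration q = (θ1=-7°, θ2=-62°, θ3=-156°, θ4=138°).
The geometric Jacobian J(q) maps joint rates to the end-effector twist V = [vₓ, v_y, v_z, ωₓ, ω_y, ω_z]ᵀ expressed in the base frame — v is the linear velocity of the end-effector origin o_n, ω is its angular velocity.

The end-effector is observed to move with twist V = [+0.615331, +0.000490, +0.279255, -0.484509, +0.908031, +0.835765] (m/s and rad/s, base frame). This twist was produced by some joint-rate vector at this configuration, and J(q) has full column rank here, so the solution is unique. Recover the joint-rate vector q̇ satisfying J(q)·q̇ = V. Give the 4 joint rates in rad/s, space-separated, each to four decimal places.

o_n = [0.3431, -0.4986, 0.7399]
J₁: ẑ×o_n = [0.4986, 0.3431, -0.0000], ω = ẑ
J2: z=[0.1219, 0.9925, 0.0000] o=[0.5260, -0.0646, 0.4800] → [0.2579, -0.0317, 0.1287, 0.1219, 0.9925, 0.0000]
J3: z=[-0.8764, 0.1076, 0.4695] o=[0.7124, -0.0875, 0.8332] → [0.1830, -0.2552, 0.4001, -0.8764, 0.1076, 0.4695]
J4: z=[0.0782, -0.9300, 0.3591] o=[-0.0672, -0.2786, 0.5080] → [-0.1366, 0.1292, 0.3643, 0.0782, -0.9300, 0.3591]
q̇ = J⁺·V = [0.6000, 0.6860, 0.6330, -0.1710]

0.6000 0.6860 0.6330 -0.1710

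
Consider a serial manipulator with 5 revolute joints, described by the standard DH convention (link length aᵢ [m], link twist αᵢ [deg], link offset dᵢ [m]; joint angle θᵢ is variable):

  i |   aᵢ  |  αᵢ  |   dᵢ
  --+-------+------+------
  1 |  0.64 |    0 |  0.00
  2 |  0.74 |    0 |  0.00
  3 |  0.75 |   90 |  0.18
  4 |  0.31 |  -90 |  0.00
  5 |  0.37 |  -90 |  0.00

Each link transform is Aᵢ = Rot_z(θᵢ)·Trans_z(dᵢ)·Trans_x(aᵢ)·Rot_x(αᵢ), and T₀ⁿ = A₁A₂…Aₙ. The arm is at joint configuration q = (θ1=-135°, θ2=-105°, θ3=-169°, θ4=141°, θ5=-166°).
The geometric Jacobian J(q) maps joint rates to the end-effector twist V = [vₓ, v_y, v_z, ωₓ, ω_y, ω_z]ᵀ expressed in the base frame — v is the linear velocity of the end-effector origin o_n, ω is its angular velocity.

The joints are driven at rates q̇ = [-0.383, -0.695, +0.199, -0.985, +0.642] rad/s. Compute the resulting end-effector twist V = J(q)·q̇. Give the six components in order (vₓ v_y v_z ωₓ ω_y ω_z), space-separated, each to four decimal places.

-0.2801 0.0825 -0.0014 0.4783 0.9511 -1.3779

o_n = [-0.3731, -0.4652, 0.1492]
J₁: ẑ×o_n = [0.4652, -0.3731, 0.0000], ω = ẑ
J2: z=[0.0000, 0.0000, 1.0000] o=[-0.4525, -0.4525, 0.0000] → [0.0126, 0.0795, -0.0000, 0.0000, 0.0000, 1.0000]
J3: z=[0.0000, 0.0000, 1.0000] o=[-0.8225, 0.1883, 0.0000] → [0.6535, 0.4495, -0.0000, 0.0000, 0.0000, 1.0000]
J4: z=[-0.7547, -0.6561, 0.0000] o=[-0.3305, -0.3777, 0.1800] → [0.0202, -0.0233, 0.0381, -0.7547, -0.6561, 0.0000]
J5: z=[-0.4129, 0.4750, -0.7771] o=[-0.4886, -0.1959, 0.3751] → [-0.3166, -0.1830, 0.0563, -0.4129, 0.4750, -0.7771]
V = J·q̇ = [-0.2801, 0.0825, -0.0014, 0.4783, 0.9511, -1.3779]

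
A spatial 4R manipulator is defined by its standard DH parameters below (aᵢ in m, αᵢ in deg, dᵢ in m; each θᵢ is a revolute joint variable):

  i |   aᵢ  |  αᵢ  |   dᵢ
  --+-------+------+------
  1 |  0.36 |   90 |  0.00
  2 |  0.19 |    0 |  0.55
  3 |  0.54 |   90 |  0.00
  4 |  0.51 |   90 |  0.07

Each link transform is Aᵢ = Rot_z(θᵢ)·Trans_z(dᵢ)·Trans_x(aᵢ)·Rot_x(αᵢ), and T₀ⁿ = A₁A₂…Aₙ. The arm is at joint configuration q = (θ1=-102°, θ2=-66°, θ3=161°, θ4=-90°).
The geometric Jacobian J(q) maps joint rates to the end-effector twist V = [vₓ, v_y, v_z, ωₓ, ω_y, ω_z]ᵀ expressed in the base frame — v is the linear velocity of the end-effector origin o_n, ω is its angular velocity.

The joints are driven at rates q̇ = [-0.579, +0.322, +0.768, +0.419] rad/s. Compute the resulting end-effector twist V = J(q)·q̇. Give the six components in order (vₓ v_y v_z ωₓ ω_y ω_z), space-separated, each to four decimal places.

-0.1401 0.6216 0.2625 -1.1530 -0.1817 -0.5425

o_n = [-0.1348, -0.4416, 0.3705]
J₁: ẑ×o_n = [0.4416, -0.1348, 0.0000], ω = ẑ
J2: z=[-0.9781, 0.2079, 0.0000] o=[-0.0748, -0.3521, 0.0000] → [0.0770, 0.3624, 0.0999, -0.9781, 0.2079, 0.0000]
J3: z=[-0.9781, 0.2079, 0.0000] o=[-0.6289, -0.3134, -0.1736] → [0.1131, 0.5322, 0.0227, -0.9781, 0.2079, 0.0000]
J4: z=[-0.2071, -0.9744, 0.0872] o=[-0.6191, -0.2673, 0.3644] → [0.0092, 0.0435, 0.5081, -0.2071, -0.9744, 0.0872]
V = J·q̇ = [-0.1401, 0.6216, 0.2625, -1.1530, -0.1817, -0.5425]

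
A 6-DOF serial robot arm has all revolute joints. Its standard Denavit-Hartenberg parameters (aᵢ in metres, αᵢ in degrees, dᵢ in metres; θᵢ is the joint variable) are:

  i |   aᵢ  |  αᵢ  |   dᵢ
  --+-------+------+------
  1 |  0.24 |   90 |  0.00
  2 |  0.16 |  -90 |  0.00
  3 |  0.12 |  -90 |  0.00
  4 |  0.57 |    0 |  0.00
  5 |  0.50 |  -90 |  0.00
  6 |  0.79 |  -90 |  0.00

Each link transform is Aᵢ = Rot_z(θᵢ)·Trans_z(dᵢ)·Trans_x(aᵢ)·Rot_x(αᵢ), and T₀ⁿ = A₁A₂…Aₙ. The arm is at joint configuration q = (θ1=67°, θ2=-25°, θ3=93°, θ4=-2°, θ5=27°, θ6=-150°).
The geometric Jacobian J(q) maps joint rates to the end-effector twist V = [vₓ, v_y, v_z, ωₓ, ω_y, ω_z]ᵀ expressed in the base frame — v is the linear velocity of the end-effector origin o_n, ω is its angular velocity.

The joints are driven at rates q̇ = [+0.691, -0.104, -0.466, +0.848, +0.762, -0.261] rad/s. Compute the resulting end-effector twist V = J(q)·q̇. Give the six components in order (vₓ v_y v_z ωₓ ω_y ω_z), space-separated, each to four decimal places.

o_n = [-0.4443, 0.2364, 0.1992]
J₁: ẑ×o_n = [-0.2364, -0.4443, 0.0000], ω = ẑ
J2: z=[0.9205, -0.3907, 0.0000] o=[0.0938, 0.2209, 0.0000] → [-0.0778, -0.1834, -0.1960, 0.9205, -0.3907, 0.0000]
J3: z=[0.1651, 0.3890, 0.9063] o=[0.1504, 0.3544, -0.0676] → [0.2107, -0.5831, 0.2119, 0.1651, 0.3890, 0.9063]
J4: z=[-0.3055, -0.8536, 0.4220] o=[0.0379, 0.3960, -0.0650] → [-0.1581, -0.1228, -0.3629, -0.3055, -0.8536, 0.4220]
J5: z=[-0.3055, -0.8536, 0.4220] o=[-0.4930, 0.6011, -0.0343] → [-0.0454, 0.0919, 0.1530, -0.3055, -0.8536, 0.4220]
J6: z=[0.2467, -0.4990, -0.8307] o=[-0.9529, 0.6760, -0.2158] → [-0.5723, -0.5249, 0.1454, 0.2467, -0.4990, -0.8307]
V = J·q̇ = [-0.2728, 0.0866, -0.3074, -0.7289, -1.3846, 1.1650]

-0.2728 0.0866 -0.3074 -0.7289 -1.3846 1.1650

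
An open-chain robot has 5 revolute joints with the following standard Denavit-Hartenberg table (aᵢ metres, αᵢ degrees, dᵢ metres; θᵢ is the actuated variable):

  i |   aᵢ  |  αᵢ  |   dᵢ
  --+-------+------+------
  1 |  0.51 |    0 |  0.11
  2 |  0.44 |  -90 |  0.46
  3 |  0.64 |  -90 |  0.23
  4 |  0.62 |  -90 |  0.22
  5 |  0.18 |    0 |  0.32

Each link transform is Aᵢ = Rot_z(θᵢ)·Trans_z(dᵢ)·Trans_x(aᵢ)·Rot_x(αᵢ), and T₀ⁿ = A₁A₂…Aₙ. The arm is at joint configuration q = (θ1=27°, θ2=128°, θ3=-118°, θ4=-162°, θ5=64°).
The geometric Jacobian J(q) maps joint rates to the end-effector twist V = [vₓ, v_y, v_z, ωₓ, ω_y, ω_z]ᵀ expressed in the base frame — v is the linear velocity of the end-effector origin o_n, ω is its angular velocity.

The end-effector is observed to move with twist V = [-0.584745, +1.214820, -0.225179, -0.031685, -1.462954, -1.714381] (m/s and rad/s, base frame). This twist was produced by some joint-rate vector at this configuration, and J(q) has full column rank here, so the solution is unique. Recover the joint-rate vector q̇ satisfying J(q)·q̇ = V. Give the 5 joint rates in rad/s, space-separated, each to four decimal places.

-0.7240 -0.8680 0.8200 -0.5780 0.5460

o_n = [-0.2765, -0.2555, 0.6628]
J₁: ẑ×o_n = [0.2555, -0.2765, 0.0000], ω = ẑ
J2: z=[0.0000, 0.0000, 1.0000] o=[0.4544, 0.2315, 0.1100] → [0.4871, -0.7309, 0.0000, 0.0000, 0.0000, 1.0000]
J3: z=[-0.4226, -0.9063, 0.0000] o=[0.0556, 0.4175, 0.5700] → [-0.0841, 0.0392, -0.0166, -0.4226, -0.9063, 0.0000]
J4: z=[-0.8002, 0.3731, 0.4695] o=[0.2307, 0.0821, 1.1351] → [-0.0177, -0.6160, 0.4594, -0.8002, 0.3731, 0.4695]
J5: z=[-0.2705, -0.9233, 0.2728] o=[-0.2772, 0.1075, 0.7177] → [0.1497, -0.0147, 0.0988, -0.2705, -0.9233, 0.2728]
q̇ = J⁺·V = [-0.7240, -0.8680, 0.8200, -0.5780, 0.5460]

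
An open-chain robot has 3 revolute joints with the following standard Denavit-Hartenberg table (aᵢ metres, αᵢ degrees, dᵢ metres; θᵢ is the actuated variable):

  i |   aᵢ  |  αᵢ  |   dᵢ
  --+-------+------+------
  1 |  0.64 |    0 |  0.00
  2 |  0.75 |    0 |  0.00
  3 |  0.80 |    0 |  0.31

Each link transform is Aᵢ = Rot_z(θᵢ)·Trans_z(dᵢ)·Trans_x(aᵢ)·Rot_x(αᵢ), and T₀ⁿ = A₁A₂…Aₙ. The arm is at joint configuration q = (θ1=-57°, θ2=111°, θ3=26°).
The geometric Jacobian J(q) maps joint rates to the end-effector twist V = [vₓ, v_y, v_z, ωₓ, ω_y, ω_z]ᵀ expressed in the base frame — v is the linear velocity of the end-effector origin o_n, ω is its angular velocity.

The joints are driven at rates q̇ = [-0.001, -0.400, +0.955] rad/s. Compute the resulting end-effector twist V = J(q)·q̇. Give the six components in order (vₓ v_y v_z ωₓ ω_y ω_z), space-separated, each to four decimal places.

-0.1937 -0.1002 0.0000 0.0000 0.0000 0.5540

o_n = [0.9283, 0.8579, 0.3100]
J₁: ẑ×o_n = [-0.8579, 0.9283, 0.0000], ω = ẑ
J2: z=[0.0000, 0.0000, 1.0000] o=[0.3486, -0.5367, 0.0000] → [-1.3946, 0.5798, 0.0000, 0.0000, 0.0000, 1.0000]
J3: z=[0.0000, 0.0000, 1.0000] o=[0.7894, 0.0700, 0.0000] → [-0.7878, 0.1389, 0.0000, 0.0000, 0.0000, 1.0000]
V = J·q̇ = [-0.1937, -0.1002, 0.0000, 0.0000, 0.0000, 0.5540]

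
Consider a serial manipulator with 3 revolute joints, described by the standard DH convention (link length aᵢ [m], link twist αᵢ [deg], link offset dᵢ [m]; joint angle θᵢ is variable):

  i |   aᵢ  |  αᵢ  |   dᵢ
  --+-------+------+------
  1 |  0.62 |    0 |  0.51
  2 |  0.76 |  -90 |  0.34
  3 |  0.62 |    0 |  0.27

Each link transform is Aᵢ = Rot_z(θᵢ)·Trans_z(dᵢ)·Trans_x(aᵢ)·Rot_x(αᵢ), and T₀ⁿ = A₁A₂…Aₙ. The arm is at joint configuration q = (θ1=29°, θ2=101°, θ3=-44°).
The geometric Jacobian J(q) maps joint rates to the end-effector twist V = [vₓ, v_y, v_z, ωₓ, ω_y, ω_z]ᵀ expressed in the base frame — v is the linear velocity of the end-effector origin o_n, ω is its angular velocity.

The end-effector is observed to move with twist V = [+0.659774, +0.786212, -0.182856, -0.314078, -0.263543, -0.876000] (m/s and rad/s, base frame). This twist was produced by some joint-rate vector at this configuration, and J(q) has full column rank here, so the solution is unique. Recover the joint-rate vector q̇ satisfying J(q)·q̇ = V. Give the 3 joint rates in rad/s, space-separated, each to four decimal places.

o_n = [-0.4398, 1.0509, 1.2807]
J₁: ẑ×o_n = [-1.0509, -0.4398, 0.0000], ω = ẑ
J2: z=[0.0000, 0.0000, 1.0000] o=[0.5423, 0.3006, 0.5100] → [-0.7503, -0.9820, 0.0000, 0.0000, 0.0000, 1.0000]
J3: z=[-0.7660, -0.6428, 0.0000] o=[0.0537, 0.8828, 0.8500] → [-0.2768, 0.3299, -0.4460, -0.7660, -0.6428, 0.0000]
q̇ = J⁺·V = [-0.3860, -0.4900, 0.4100]

-0.3860 -0.4900 0.4100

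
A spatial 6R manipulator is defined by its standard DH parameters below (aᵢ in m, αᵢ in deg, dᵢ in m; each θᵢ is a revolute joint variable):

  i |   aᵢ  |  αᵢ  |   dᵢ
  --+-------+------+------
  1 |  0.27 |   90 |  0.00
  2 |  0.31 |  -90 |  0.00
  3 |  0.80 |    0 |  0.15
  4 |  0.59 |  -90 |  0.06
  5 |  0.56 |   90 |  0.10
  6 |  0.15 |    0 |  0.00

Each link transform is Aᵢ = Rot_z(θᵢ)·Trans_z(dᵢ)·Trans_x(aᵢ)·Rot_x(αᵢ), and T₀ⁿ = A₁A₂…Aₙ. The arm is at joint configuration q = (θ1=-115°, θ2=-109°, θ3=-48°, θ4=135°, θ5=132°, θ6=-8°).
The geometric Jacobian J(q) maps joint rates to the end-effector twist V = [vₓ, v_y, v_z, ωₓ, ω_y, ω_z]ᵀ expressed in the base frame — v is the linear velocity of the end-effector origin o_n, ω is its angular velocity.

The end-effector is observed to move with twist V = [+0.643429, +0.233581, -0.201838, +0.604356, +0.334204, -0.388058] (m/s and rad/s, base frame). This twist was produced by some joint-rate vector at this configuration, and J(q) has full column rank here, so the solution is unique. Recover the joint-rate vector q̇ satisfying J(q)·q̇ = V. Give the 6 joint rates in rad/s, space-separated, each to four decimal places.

o_n = [-0.3115, 0.4550, -0.6272]
J₁: ẑ×o_n = [-0.4550, -0.3115, 0.0000], ω = ẑ
J2: z=[-0.9063, 0.4226, 0.0000] o=[-0.1141, -0.2447, 0.0000] → [-0.2651, -0.5685, -0.5508, -0.9063, 0.4226, 0.0000]
J3: z=[-0.3996, -0.8569, -0.3256] o=[-0.0715, -0.1532, -0.2931] → [0.4843, -0.0553, -0.4488, -0.3996, -0.8569, -0.3256]
J4: z=[-0.3996, -0.8569, -0.3256] o=[-0.5966, 0.1274, -0.8481] → [-0.0826, -0.0045, 0.1133, -0.3996, -0.8569, -0.3256]
J5: z=[-0.0900, -0.3168, 0.9442] o=[-0.0823, -0.1639, -0.8968] → [-0.6698, -0.1922, -0.1283, -0.0900, -0.3168, 0.9442]
J6: z=[0.9453, 0.2712, 0.1811] o=[-0.2668, 0.3134, -0.6484] → [-0.0199, -0.0281, 0.1460, 0.9453, 0.2712, 0.1811]
q̇ = J⁺·V = [-0.5270, -0.1710, 0.5460, -0.9050, -0.0380, 0.3200]

-0.5270 -0.1710 0.5460 -0.9050 -0.0380 0.3200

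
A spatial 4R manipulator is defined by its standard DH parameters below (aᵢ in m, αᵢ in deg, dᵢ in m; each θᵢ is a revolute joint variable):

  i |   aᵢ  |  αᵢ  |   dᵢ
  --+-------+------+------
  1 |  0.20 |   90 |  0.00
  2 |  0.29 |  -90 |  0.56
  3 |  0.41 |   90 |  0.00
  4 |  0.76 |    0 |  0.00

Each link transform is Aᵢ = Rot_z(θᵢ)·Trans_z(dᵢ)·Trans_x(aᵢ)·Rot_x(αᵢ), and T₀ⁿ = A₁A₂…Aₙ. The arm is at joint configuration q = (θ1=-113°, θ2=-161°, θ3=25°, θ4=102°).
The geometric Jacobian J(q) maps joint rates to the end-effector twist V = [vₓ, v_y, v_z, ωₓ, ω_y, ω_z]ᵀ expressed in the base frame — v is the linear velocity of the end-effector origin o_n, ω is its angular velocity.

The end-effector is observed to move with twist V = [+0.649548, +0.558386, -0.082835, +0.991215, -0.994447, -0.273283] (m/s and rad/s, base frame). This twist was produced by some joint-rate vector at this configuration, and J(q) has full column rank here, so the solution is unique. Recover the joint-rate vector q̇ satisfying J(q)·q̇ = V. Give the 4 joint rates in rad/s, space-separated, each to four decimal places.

0.3180 -0.6430 0.7310 -0.7260

o_n = [-0.3987, 0.2215, -0.8717]
J₁: ẑ×o_n = [-0.2215, -0.3987, 0.0000], ω = ẑ
J2: z=[-0.9205, 0.3907, 0.0000] o=[-0.0781, -0.1841, 0.0000] → [-0.3406, -0.8024, -0.2481, -0.9205, 0.3907, 0.0000]
J3: z=[-0.1272, -0.2997, -0.9455] o=[-0.4865, 0.2871, -0.0944] → [0.1709, -0.1819, 0.0347, -0.1272, -0.2997, -0.9455]
J4: z=[-0.6781, 0.7220, -0.1376] o=[-0.1897, 0.5428, -0.2154] → [-0.5180, -0.4163, 0.3688, -0.6781, 0.7220, -0.1376]
q̇ = J⁺·V = [0.3180, -0.6430, 0.7310, -0.7260]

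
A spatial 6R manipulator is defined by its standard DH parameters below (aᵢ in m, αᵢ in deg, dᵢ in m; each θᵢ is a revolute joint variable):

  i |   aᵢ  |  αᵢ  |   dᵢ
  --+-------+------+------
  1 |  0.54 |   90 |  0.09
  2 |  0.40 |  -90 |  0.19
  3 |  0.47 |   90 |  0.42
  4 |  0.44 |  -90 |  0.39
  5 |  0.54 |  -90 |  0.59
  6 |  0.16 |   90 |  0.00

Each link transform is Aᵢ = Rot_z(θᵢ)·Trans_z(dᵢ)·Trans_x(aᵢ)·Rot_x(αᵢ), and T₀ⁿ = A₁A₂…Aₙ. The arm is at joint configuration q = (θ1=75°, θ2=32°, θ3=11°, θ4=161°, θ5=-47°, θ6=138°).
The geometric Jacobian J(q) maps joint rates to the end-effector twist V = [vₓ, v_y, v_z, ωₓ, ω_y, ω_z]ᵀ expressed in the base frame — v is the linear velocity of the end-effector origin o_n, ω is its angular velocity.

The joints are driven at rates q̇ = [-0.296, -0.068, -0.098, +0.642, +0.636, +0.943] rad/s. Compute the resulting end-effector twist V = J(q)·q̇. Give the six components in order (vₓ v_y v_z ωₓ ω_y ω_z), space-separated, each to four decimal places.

-0.1135 -0.0299 -0.5904 -0.0284 -0.4725 -1.1457

o_n = [1.0630, 0.3095, 0.3473]
J₁: ẑ×o_n = [-0.3095, 1.0630, 0.0000], ω = ẑ
J2: z=[0.9659, -0.2588, 0.0000] o=[0.1398, 0.5216, 0.0900] → [-0.0666, -0.2485, 0.0341, 0.9659, -0.2588, 0.0000]
J3: z=[-0.1372, -0.5119, 0.8480] o=[0.4111, 0.8001, 0.3020] → [0.3928, 0.5591, 0.4010, -0.1372, -0.5119, 0.8480]
J4: z=[0.9901, -0.0978, 0.1011] o=[0.3681, 0.9862, 0.9026] → [0.1227, 0.6201, -0.6021, 0.9901, -0.0978, 0.1011]
J5: z=[0.1195, 0.2061, -0.9712] o=[0.7216, 0.5197, 0.8471] → [-0.3072, -0.2718, -0.0955, 0.1195, 0.2061, -0.9712]
J6: z=[-0.7294, -0.6454, -0.2267] o=[1.1559, 0.2441, 0.2346] → [-0.0579, 0.1033, -0.1076, -0.7294, -0.6454, -0.2267]
V = J·q̇ = [-0.1135, -0.0299, -0.5904, -0.0284, -0.4725, -1.1457]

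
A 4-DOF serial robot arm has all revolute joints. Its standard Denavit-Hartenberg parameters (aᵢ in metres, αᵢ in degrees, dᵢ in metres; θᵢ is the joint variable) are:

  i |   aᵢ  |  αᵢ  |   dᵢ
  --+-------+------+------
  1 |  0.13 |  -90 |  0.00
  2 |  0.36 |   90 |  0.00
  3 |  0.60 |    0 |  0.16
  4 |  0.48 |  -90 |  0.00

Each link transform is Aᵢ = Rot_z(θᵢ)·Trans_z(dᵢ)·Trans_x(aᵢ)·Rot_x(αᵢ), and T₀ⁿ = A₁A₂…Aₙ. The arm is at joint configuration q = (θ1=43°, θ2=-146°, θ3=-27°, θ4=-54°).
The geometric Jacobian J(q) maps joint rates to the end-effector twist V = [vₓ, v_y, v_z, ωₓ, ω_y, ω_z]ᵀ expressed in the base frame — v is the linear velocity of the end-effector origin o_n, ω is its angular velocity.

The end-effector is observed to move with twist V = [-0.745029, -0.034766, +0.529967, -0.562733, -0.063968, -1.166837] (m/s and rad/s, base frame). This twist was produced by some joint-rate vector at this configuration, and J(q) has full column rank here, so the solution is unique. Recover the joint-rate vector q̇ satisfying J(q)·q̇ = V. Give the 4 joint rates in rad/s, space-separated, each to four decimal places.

o_n = [-0.0492, -1.0666, 0.4096]
J₁: ẑ×o_n = [1.0666, -0.0492, 0.0000], ω = ẑ
J2: z=[-0.6820, 0.7314, 0.0000] o=[0.0951, 0.0887, 0.0000] → [0.2996, 0.2793, 0.8934, -0.6820, 0.7314, 0.0000]
J3: z=[-0.4090, -0.3814, -0.8290] o=[-0.1232, -0.1149, 0.2013] → [-0.8684, 0.0238, 0.4174, -0.4090, -0.3814, -0.8290]
J4: z=[-0.4090, -0.3814, -0.8290] o=[-0.3270, -0.6774, 0.3676] → [-0.3387, -0.2131, 0.2651, -0.4090, -0.3814, -0.8290]
q̇ = J⁺·V = [-0.4920, 0.3370, 0.0860, 0.7280]

-0.4920 0.3370 0.0860 0.7280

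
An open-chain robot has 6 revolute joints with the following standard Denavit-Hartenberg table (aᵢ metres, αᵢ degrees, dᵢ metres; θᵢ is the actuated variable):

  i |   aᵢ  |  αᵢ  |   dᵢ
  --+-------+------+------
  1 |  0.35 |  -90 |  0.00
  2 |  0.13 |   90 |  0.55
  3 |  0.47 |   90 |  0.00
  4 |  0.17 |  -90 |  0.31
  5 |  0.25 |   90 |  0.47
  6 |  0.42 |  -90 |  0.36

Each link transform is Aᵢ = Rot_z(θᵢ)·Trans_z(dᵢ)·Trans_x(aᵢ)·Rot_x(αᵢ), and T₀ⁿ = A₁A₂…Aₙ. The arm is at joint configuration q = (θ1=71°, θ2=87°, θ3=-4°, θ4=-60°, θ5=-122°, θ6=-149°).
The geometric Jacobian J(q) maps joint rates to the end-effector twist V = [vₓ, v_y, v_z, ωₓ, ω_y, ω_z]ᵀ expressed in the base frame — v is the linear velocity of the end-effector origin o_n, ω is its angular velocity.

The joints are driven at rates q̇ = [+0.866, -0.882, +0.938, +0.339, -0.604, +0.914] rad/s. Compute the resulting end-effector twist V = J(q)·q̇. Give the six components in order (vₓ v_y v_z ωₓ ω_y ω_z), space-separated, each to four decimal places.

-1.0276 0.4466 0.4484 1.0465 0.9706 1.8315

o_n = [-0.2625, 0.7080, -0.7666]
J₁: ẑ×o_n = [-0.7080, -0.2625, 0.0000], ω = ẑ
J2: z=[-0.9455, 0.3256, 0.0000] o=[0.1139, 0.3309, 0.0000] → [-0.2496, -0.7248, -0.2340, -0.9455, 0.3256, 0.0000]
J3: z=[0.3251, 0.9442, 0.0523] o=[-0.4039, 0.5164, -0.1298] → [-0.6113, 0.2144, -0.0712, 0.3251, 0.9442, 0.0523]
J4: z=[0.9420, -0.3282, 0.0697] o=[-0.3649, 0.5290, -0.5980] → [0.0429, 0.1659, 0.2023, 0.9420, -0.3282, 0.0697]
J5: z=[0.2344, 0.4952, -0.8366] o=[-0.1137, 0.2905, -0.6688] → [0.3009, 0.1474, 0.1716, 0.2344, 0.4952, -0.8366]
J6: z=[-0.2956, 0.8561, 0.4239] o=[0.2280, 0.5602, -0.9752] → [0.1159, -0.1463, 0.3762, -0.2956, 0.8561, 0.4239]
V = J·q̇ = [-1.0276, 0.4466, 0.4484, 1.0465, 0.9706, 1.8315]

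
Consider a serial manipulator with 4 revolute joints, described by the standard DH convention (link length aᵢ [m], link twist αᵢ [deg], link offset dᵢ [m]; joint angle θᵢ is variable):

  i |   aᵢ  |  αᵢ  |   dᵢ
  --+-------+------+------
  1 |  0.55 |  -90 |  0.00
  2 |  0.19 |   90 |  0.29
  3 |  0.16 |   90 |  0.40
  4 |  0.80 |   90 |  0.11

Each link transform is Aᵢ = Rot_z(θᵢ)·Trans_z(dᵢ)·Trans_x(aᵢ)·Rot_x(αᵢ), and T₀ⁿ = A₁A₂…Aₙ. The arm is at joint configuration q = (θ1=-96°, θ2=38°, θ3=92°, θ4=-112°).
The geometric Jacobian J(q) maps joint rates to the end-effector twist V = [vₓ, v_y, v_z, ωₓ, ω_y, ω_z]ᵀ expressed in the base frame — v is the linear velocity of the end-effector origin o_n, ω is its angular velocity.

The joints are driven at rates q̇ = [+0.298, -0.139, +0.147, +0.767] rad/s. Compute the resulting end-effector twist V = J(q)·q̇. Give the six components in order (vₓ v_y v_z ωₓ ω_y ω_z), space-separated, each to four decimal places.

0.7670 0.0439 -0.1771 -0.1842 -0.6790 -0.0581

o_n = [0.0928, -0.5927, -0.4570]
J₁: ẑ×o_n = [0.5927, 0.0928, -0.0000], ω = ẑ
J2: z=[0.9945, -0.1045, 0.0000] o=[-0.0575, -0.5470, 0.0000] → [0.0478, 0.4545, -0.0298, 0.9945, -0.1045, 0.0000]
J3: z=[-0.0644, -0.6123, 0.7880] o=[0.2153, -0.7262, -0.1170] → [0.1030, -0.1184, -0.0836, -0.0644, -0.6123, 0.7880]
J4: z=[-0.0476, -0.7869, -0.6153] o=[0.3490, -0.9835, 0.2017] → [0.7587, 0.1263, -0.2202, -0.0476, -0.7869, -0.6153]
V = J·q̇ = [0.7670, 0.0439, -0.1771, -0.1842, -0.6790, -0.0581]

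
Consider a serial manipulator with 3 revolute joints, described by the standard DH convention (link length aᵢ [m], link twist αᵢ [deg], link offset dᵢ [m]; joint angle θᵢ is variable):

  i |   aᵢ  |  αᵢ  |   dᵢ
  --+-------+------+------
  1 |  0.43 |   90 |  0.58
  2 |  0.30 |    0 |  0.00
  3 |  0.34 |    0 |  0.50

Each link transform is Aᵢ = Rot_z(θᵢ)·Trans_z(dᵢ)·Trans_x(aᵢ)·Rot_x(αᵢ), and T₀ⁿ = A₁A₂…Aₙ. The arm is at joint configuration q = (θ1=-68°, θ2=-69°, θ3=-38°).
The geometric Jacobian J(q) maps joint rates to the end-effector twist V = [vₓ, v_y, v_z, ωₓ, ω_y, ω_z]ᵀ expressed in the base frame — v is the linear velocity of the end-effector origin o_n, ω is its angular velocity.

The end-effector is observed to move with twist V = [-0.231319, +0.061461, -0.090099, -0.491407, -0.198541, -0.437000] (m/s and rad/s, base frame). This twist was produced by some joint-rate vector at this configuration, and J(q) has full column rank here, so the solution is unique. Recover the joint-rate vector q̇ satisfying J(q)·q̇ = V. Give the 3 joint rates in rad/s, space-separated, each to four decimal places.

-0.4370 -0.3480 0.8780

o_n = [-0.2995, -0.5935, -0.0252]
J₁: ẑ×o_n = [0.5935, -0.2995, 0.0000], ω = ẑ
J2: z=[-0.9272, -0.3746, 0.0000] o=[0.1611, -0.3987, 0.5800] → [0.2267, -0.5611, 0.0081, -0.9272, -0.3746, 0.0000]
J3: z=[-0.9272, -0.3746, 0.0000] o=[0.2014, -0.4984, 0.2999] → [0.1218, -0.3015, -0.0994, -0.9272, -0.3746, 0.0000]
q̇ = J⁺·V = [-0.4370, -0.3480, 0.8780]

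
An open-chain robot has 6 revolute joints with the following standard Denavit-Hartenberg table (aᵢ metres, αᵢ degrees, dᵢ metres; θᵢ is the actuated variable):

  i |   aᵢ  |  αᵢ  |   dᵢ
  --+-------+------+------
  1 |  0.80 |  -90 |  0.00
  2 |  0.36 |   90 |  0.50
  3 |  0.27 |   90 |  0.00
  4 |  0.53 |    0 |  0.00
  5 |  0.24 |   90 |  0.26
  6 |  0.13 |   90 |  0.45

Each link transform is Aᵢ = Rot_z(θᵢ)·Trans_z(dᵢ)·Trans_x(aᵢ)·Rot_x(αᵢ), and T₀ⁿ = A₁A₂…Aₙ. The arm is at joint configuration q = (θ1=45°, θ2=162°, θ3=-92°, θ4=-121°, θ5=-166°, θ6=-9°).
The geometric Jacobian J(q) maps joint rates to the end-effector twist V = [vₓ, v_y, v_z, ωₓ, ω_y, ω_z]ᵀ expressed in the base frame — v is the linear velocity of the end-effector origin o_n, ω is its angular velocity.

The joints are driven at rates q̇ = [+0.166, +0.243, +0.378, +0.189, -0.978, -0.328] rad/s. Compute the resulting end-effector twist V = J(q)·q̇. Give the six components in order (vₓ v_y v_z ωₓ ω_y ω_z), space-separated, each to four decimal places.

o_n = [0.4648, 0.4275, 0.1907]
J₁: ẑ×o_n = [-0.4275, 0.4648, 0.0000], ω = ẑ
J2: z=[-0.7071, 0.7071, 0.0000] o=[0.5657, 0.5657, 0.0000] → [0.1348, 0.1348, 0.1690, -0.7071, 0.7071, 0.0000]
J3: z=[0.2185, 0.2185, -0.9511] o=[-0.0300, 0.6771, -0.1112] → [-0.1714, -0.5366, -0.1627, 0.2185, 0.2185, -0.9511]
J4: z=[0.6474, 0.6968, 0.3088] o=[0.1672, 0.4927, -0.1083] → [0.2285, -0.1017, -0.2496, 0.6474, 0.6968, 0.3088]
J5: z=[0.6474, 0.6968, 0.3088] o=[-0.1314, 0.5799, 0.3208] → [-0.0436, 0.2684, -0.5141, 0.6474, 0.6968, 0.3088]
J6: z=[0.6344, -0.7172, 0.2884] o=[0.1383, 0.7633, 0.1836] → [0.0917, 0.0897, 0.0212, 0.6344, -0.7172, 0.2884]
V = J·q̇ = [-0.0473, -0.4040, 0.4282, -0.8081, -0.0601, -0.5318]

-0.0473 -0.4040 0.4282 -0.8081 -0.0601 -0.5318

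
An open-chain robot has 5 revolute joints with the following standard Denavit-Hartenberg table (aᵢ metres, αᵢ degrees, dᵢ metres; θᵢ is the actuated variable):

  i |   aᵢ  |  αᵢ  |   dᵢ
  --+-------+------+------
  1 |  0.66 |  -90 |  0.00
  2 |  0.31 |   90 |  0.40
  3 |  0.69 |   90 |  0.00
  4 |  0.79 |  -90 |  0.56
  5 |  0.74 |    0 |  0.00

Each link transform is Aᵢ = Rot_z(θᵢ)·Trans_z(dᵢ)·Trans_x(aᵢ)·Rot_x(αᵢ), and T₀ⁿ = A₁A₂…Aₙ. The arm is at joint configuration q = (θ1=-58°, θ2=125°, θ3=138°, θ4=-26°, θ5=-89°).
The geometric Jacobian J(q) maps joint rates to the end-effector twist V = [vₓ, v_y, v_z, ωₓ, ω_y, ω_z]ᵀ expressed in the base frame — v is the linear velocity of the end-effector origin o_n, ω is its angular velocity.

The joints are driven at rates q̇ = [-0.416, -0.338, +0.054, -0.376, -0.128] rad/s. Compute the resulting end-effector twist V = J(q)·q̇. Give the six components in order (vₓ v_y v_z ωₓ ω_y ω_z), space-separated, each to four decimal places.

0.1393 -0.7464 -0.0397 -0.5181 -0.4068 -0.2091

o_n = [2.1167, 0.9728, 0.0948]
J₁: ẑ×o_n = [-0.9728, 2.1167, 0.0000], ω = ẑ
J2: z=[0.8480, 0.5299, 0.0000] o=[0.3497, -0.5597, 0.0000] → [0.0502, -0.0804, 0.3633, 0.8480, 0.5299, 0.0000]
J3: z=[0.4341, -0.6947, -0.5736] o=[0.5947, -0.1970, -0.2539] → [0.4287, -1.0243, 1.5651, 0.4341, -0.6947, -0.5736]
J4: z=[0.4268, 0.7193, -0.5481] o=[1.1421, -0.2017, 0.1661] → [0.5925, -0.5037, -0.1997, 0.4268, 0.7193, -0.5481]
J5: z=[0.7379, -0.6274, -0.2487] o=[1.7941, 0.4368, 0.4900] → [0.3813, 0.2114, 0.5979, 0.7379, -0.6274, -0.2487]
V = J·q̇ = [0.1393, -0.7464, -0.0397, -0.5181, -0.4068, -0.2091]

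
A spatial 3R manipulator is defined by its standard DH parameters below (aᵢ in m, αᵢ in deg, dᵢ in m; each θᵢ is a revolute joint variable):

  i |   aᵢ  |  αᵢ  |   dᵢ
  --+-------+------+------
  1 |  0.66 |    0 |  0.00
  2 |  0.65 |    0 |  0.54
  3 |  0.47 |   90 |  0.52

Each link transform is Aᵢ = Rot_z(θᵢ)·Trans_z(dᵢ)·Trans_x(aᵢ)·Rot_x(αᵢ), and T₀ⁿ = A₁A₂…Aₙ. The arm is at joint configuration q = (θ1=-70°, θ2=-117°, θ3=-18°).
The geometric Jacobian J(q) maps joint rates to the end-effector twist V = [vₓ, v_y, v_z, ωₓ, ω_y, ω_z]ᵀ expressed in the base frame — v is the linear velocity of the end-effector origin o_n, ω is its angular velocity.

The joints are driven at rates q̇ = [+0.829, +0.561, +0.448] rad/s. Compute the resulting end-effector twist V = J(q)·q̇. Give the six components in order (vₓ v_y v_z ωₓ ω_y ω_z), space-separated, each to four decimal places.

0.0390 -1.4926 0.0000 0.0000 0.0000 1.8380

o_n = [-0.8454, -0.3424, 1.0600]
J₁: ẑ×o_n = [0.3424, -0.8454, 0.0000], ω = ẑ
J2: z=[0.0000, 0.0000, 1.0000] o=[0.2257, -0.6202, 0.0000] → [-0.2778, -1.0711, 0.0000, 0.0000, 0.0000, 1.0000]
J3: z=[0.0000, 0.0000, 1.0000] o=[-0.4194, -0.5410, 0.5400] → [-0.1986, -0.4260, 0.0000, 0.0000, 0.0000, 1.0000]
V = J·q̇ = [0.0390, -1.4926, 0.0000, 0.0000, 0.0000, 1.8380]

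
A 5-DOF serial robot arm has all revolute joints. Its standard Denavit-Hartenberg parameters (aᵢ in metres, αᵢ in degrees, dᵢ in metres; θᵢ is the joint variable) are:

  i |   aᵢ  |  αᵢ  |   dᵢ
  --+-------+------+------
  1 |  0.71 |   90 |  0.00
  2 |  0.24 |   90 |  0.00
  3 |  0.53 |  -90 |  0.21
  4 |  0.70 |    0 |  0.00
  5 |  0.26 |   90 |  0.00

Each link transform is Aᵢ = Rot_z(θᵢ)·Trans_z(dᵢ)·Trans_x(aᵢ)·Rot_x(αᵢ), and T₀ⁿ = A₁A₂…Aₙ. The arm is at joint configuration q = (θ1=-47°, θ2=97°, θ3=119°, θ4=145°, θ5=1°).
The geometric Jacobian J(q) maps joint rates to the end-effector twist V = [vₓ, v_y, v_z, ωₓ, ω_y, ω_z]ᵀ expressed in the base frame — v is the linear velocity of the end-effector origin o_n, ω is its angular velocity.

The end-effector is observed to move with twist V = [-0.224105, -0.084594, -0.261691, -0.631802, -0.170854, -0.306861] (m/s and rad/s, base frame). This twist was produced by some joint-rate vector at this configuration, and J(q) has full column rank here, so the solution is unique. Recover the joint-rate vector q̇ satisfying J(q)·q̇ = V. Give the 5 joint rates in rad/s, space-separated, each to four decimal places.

-0.5830 0.4060 -0.2700 -0.0490 -0.3070

o_n = [0.3914, -0.0877, 0.3218]
J₁: ẑ×o_n = [0.0877, 0.3914, -0.0000], ω = ẑ
J2: z=[-0.7314, -0.6820, 0.0000] o=[0.4842, -0.5193, 0.0000] → [-0.2194, 0.2353, -0.3789, -0.7314, -0.6820, 0.0000]
J3: z=[0.6769, -0.7259, 0.1219] o=[0.4643, -0.4979, 0.2382] → [-0.1106, -0.0654, 0.2248, 0.6769, -0.7259, 0.1219]
J4: z=[0.4273, 0.2527, -0.8681] o=[0.2888, -0.9894, 0.0088] → [0.8618, -0.2229, 0.3593, 0.4273, 0.2527, -0.8681]
J5: z=[0.4273, 0.2527, -0.8681] o=[0.3607, -0.3311, 0.2358] → [0.2331, -0.0635, 0.0962, 0.4273, 0.2527, -0.8681]
q̇ = J⁺·V = [-0.5830, 0.4060, -0.2700, -0.0490, -0.3070]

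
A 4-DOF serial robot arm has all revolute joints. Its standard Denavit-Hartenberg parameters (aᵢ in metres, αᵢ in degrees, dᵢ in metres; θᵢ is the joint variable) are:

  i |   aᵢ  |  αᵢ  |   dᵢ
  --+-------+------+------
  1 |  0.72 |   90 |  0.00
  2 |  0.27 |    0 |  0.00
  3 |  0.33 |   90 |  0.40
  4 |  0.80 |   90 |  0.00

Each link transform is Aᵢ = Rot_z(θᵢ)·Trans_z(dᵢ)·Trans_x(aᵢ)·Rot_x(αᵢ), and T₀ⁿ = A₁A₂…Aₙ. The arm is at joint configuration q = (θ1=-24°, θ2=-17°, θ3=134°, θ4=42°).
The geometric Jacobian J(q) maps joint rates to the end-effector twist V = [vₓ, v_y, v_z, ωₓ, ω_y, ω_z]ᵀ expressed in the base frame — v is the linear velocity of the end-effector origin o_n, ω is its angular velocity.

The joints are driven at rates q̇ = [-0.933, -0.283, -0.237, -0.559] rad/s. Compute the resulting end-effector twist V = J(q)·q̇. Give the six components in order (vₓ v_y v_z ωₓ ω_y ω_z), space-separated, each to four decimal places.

-0.6272 0.0726 0.4118 -0.2435 0.6776 -1.1868

o_n = [0.1298, -1.0816, 0.7448]
J₁: ẑ×o_n = [1.0816, 0.1298, -0.0000], ω = ẑ
J2: z=[-0.4067, -0.9135, 0.0000] o=[0.6578, -0.2929, 0.0000] → [-0.6804, 0.3029, -0.1615, -0.4067, -0.9135, 0.0000]
J3: z=[-0.4067, -0.9135, 0.0000] o=[0.8936, -0.3979, -0.0789] → [-0.7525, 0.3350, -0.4197, -0.4067, -0.9135, 0.0000]
J4: z=[0.8140, -0.3624, 0.4540] o=[0.5941, -0.7024, 0.2151] → [-0.0198, -0.6420, -0.4770, 0.8140, -0.3624, 0.4540]
V = J·q̇ = [-0.6272, 0.0726, 0.4118, -0.2435, 0.6776, -1.1868]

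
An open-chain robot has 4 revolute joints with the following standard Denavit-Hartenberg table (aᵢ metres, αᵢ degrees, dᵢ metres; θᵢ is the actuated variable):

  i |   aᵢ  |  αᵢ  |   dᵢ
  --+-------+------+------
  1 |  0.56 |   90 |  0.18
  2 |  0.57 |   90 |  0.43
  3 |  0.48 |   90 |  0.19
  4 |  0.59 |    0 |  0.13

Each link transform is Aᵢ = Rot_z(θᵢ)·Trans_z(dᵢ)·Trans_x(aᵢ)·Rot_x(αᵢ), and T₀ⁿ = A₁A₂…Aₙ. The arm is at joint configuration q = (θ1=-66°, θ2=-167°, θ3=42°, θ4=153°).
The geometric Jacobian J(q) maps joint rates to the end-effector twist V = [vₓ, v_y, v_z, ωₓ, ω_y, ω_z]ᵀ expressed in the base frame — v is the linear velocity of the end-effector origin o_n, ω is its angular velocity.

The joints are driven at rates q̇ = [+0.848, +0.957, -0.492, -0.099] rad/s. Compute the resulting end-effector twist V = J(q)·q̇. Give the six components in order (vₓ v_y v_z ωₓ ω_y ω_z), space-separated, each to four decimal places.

o_n = [-0.3377, 0.0139, 0.4860]
J₁: ẑ×o_n = [-0.0139, -0.3377, 0.0000], ω = ẑ
J2: z=[-0.9135, -0.4067, 0.0000] o=[0.2278, -0.5116, 0.1800] → [-0.1244, 0.2795, -0.7101, -0.9135, -0.4067, 0.0000]
J3: z=[-0.0915, 0.2055, 0.9744] o=[-0.3909, -0.1791, 0.0518] → [-0.0988, 0.0916, -0.0286, -0.0915, 0.2055, 0.9744]
J4: z=[0.4137, 0.8979, -0.1505] o=[-0.8431, 0.0468, 0.1567] → [0.2907, -0.2123, -0.4674, 0.4137, 0.8979, -0.1505]
V = J·q̇ = [-0.1110, -0.0429, -0.6192, -0.8702, -0.5792, 0.3835]

-0.1110 -0.0429 -0.6192 -0.8702 -0.5792 0.3835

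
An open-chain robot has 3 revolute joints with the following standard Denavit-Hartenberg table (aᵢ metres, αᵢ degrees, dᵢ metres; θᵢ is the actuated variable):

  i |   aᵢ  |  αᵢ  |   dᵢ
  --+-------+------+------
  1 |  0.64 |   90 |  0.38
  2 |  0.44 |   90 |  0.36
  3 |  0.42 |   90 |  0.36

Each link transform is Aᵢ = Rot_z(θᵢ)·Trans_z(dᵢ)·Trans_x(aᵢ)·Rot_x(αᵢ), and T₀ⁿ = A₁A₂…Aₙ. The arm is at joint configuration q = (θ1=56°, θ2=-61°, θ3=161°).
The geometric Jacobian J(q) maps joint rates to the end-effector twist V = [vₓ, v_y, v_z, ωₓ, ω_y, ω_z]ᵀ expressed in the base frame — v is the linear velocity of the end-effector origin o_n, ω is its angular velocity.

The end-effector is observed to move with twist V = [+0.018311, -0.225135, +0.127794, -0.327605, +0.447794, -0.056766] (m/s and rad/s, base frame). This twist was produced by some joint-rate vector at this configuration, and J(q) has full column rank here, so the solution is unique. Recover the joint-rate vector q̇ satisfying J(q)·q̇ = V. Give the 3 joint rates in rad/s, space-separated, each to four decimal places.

o_n = [0.6053, 0.0090, 0.1680]
J₁: ẑ×o_n = [-0.0090, 0.6053, 0.0000], ω = ẑ
J2: z=[0.8290, -0.5592, 0.0000] o=[0.3579, 0.5306, 0.3800] → [0.1186, 0.1758, -0.2941, 0.8290, -0.5592, 0.0000]
J3: z=[-0.4891, -0.7251, -0.4848] o=[0.7756, 0.5061, -0.0048] → [-0.3663, 0.1671, 0.1196, -0.4891, -0.7251, -0.4848]
q̇ = J⁺·V = [-0.1610, -0.5220, -0.2150]

-0.1610 -0.5220 -0.2150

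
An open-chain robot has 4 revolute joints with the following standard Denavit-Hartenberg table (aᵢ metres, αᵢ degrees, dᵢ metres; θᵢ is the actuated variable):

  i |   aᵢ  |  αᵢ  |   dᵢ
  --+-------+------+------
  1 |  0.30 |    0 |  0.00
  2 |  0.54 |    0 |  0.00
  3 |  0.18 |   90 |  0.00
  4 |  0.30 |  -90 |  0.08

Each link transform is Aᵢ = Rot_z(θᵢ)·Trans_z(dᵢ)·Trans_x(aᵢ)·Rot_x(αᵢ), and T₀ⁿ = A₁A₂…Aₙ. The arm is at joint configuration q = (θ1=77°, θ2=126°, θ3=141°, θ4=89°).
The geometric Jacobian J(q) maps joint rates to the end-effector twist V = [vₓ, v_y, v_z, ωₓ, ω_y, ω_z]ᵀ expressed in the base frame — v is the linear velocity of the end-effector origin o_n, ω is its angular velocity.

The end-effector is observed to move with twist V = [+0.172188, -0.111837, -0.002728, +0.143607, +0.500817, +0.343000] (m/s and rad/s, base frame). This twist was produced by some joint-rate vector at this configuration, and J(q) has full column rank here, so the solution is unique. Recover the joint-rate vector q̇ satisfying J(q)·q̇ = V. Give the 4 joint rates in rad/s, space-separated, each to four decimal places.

0.2800 0.0040 0.0590 -0.5210

o_n = [-0.2736, -0.0466, 0.3000]
J₁: ẑ×o_n = [0.0466, -0.2736, 0.0000], ω = ẑ
J2: z=[0.0000, 0.0000, 1.0000] o=[0.0675, 0.2923, 0.0000] → [0.3390, -0.3411, 0.0000, 0.0000, 0.0000, 1.0000]
J3: z=[0.0000, 0.0000, 1.0000] o=[-0.4296, 0.0813, 0.0000] → [0.1280, 0.1560, -0.0000, 0.0000, 0.0000, 1.0000]
J4: z=[-0.2756, -0.9613, 0.0000] o=[-0.2566, 0.0317, 0.0000] → [-0.2883, 0.0827, 0.0052, -0.2756, -0.9613, 0.0000]
q̇ = J⁺·V = [0.2800, 0.0040, 0.0590, -0.5210]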